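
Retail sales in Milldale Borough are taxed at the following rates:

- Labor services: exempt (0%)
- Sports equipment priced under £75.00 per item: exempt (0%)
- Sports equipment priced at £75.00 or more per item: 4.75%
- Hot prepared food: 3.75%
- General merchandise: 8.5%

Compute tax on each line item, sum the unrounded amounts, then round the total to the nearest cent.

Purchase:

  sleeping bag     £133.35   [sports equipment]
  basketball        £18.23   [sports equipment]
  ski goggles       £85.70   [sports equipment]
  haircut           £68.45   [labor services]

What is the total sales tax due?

£10.40

Sleeping bag £133.35: sports equipment, £75.00 or more → 4.75% → £6.334125
Basketball £18.23: sports equipment, under £75.00 → 0% → £0.00
Ski goggles £85.70: sports equipment, £75.00 or more → 4.75% → £4.07075
Haircut £68.45: labor services → 0% → £0.00
Unrounded tax sum = £10.404875 → £10.40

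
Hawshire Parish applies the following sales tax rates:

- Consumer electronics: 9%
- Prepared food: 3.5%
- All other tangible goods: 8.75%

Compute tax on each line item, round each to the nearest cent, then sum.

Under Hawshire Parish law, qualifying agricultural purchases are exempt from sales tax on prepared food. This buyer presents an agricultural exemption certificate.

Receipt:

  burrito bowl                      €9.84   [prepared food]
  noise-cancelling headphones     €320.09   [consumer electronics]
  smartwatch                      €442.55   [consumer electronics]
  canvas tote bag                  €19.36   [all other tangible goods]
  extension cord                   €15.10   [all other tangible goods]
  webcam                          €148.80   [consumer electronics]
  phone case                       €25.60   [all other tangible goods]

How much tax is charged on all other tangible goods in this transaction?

Canvas tote bag €19.36: all other tangible goods → 8.75% → €1.69
Extension cord €15.10: all other tangible goods → 8.75% → €1.32
Phone case €25.60: all other tangible goods → 8.75% → €2.24
Tax on all other tangible goods = €1.69 + €1.32 + €2.24 = €5.25

€5.25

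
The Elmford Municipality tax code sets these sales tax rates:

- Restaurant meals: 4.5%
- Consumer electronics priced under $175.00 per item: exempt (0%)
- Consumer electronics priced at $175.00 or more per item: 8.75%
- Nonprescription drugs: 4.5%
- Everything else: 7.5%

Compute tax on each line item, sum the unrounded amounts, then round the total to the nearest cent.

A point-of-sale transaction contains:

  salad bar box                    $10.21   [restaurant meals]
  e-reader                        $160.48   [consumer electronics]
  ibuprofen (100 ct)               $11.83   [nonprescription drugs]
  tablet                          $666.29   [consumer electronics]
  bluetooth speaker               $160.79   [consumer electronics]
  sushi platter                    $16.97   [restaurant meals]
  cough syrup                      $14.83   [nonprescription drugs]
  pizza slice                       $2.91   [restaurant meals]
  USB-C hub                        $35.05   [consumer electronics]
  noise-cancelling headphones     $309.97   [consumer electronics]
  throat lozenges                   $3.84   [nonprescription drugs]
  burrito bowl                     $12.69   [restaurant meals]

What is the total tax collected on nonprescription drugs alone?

$1.37

Ibuprofen (100 ct) $11.83: nonprescription drugs → 4.5% → $0.53235
Cough syrup $14.83: nonprescription drugs → 4.5% → $0.66735
Throat lozenges $3.84: nonprescription drugs → 4.5% → $0.1728
Tax on nonprescription drugs: unrounded sum = $1.3725 → $1.37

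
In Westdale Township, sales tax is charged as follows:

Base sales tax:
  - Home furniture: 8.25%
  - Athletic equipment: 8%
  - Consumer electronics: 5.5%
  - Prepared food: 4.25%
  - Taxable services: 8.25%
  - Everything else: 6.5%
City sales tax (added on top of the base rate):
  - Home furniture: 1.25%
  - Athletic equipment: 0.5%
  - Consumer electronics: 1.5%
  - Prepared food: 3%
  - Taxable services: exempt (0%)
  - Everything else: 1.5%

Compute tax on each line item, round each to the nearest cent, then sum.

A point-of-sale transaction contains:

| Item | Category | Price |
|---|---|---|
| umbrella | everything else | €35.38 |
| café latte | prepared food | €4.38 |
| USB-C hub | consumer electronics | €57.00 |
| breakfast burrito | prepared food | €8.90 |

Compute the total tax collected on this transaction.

Umbrella €35.38: everything else → 6.5% + 1.5% city = 8% → €2.83
Café latte €4.38: prepared food → 4.25% + 3% city = 7.25% → €0.32
USB-C hub €57.00: consumer electronics → 5.5% + 1.5% city = 7% → €3.99
Breakfast burrito €8.90: prepared food → 4.25% + 3% city = 7.25% → €0.65
Total tax = €2.83 + €0.32 + €3.99 + €0.65 = €7.79

€7.79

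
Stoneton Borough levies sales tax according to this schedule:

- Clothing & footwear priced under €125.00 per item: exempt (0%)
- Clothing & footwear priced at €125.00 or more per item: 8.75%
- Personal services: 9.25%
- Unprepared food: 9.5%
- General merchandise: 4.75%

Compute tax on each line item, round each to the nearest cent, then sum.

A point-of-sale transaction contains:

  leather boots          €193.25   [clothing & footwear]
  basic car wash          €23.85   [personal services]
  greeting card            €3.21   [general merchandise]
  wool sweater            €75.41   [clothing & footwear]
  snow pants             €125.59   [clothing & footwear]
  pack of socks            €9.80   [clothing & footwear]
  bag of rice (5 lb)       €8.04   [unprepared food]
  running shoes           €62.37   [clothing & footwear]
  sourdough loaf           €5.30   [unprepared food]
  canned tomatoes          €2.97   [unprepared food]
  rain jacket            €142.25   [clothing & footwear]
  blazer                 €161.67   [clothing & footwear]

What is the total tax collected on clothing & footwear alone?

€54.50

Leather boots €193.25: clothing & footwear, €125.00 or more → 8.75% → €16.91
Wool sweater €75.41: clothing & footwear, under €125.00 → 0% → €0.00
Snow pants €125.59: clothing & footwear, €125.00 or more → 8.75% → €10.99
Pack of socks €9.80: clothing & footwear, under €125.00 → 0% → €0.00
Running shoes €62.37: clothing & footwear, under €125.00 → 0% → €0.00
Rain jacket €142.25: clothing & footwear, €125.00 or more → 8.75% → €12.45
Blazer €161.67: clothing & footwear, €125.00 or more → 8.75% → €14.15
Tax on clothing & footwear = €16.91 + €0.00 + €10.99 + €0.00 + €0.00 + €12.45 + €14.15 = €54.50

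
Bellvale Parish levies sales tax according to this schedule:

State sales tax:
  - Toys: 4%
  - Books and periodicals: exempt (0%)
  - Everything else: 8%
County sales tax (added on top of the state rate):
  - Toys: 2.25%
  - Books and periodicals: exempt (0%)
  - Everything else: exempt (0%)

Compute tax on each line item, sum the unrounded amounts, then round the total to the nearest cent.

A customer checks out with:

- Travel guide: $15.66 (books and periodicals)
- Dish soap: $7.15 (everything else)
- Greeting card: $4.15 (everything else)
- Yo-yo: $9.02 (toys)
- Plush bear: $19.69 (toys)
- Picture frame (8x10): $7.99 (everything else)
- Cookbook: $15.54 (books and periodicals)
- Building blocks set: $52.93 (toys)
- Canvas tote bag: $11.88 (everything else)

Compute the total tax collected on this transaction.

Travel guide $15.66: books and periodicals → 0% + 0% county = 0% → $0.00
Dish soap $7.15: everything else → 8% + 0% county = 8% → $0.572
Greeting card $4.15: everything else → 8% + 0% county = 8% → $0.332
Yo-yo $9.02: toys → 4% + 2.25% county = 6.25% → $0.56375
Plush bear $19.69: toys → 4% + 2.25% county = 6.25% → $1.230625
Picture frame (8x10) $7.99: everything else → 8% + 0% county = 8% → $0.6392
Cookbook $15.54: books and periodicals → 0% + 0% county = 0% → $0.00
Building blocks set $52.93: toys → 4% + 2.25% county = 6.25% → $3.308125
Canvas tote bag $11.88: everything else → 8% + 0% county = 8% → $0.9504
Unrounded tax sum = $7.5961 → $7.60

$7.60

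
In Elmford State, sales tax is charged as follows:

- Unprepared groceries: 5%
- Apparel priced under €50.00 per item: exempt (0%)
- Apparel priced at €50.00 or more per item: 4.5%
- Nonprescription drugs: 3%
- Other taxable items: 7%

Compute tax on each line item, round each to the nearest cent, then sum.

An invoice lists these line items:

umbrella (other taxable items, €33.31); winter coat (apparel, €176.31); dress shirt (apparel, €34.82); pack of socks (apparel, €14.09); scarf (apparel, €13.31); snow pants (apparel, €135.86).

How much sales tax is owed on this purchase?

Umbrella €33.31: other taxable items → 7% → €2.33
Winter coat €176.31: apparel, €50.00 or more → 4.5% → €7.93
Dress shirt €34.82: apparel, under €50.00 → 0% → €0.00
Pack of socks €14.09: apparel, under €50.00 → 0% → €0.00
Scarf €13.31: apparel, under €50.00 → 0% → €0.00
Snow pants €135.86: apparel, €50.00 or more → 4.5% → €6.11
Total tax = €2.33 + €7.93 + €6.11 = €16.37

€16.37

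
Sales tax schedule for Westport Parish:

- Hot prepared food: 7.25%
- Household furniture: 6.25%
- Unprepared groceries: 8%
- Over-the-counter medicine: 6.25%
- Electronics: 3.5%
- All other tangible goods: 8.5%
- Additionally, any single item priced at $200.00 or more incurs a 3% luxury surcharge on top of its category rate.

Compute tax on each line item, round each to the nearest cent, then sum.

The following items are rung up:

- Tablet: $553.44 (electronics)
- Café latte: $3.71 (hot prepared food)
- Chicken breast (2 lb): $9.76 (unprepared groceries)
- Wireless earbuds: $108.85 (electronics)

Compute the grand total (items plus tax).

$716.59

Tablet $553.44: electronics → 3.5% + 3% surcharge = 6.5% → $35.97
Café latte $3.71: hot prepared food → 7.25% → $0.27
Chicken breast (2 lb) $9.76: unprepared groceries → 8% → $0.78
Wireless earbuds $108.85: electronics → 3.5% → $3.81
Subtotal = $675.76; tax = $40.83; total due = $716.59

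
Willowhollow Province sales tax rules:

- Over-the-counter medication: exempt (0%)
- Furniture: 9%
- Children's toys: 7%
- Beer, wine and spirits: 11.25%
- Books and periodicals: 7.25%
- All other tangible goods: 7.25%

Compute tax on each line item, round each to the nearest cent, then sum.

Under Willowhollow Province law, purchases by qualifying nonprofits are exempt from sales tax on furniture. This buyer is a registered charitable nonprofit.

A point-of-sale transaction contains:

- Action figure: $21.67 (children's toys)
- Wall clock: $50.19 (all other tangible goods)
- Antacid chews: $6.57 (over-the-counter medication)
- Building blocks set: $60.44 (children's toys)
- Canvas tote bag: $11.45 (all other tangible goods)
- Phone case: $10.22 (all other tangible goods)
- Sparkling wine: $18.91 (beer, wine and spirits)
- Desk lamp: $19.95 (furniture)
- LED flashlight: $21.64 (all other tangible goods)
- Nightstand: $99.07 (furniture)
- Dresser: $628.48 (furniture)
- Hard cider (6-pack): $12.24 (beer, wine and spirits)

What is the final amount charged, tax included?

Action figure $21.67: children's toys → 7% → $1.52
Wall clock $50.19: all other tangible goods → 7.25% → $3.64
Antacid chews $6.57: over-the-counter medication → 0% → $0.00
Building blocks set $60.44: children's toys → 7% → $4.23
Canvas tote bag $11.45: all other tangible goods → 7.25% → $0.83
Phone case $10.22: all other tangible goods → 7.25% → $0.74
Sparkling wine $18.91: beer, wine and spirits → 11.25% → $2.13
Desk lamp $19.95: furniture, buyer-exempt → 0% → $0.00
LED flashlight $21.64: all other tangible goods → 7.25% → $1.57
Nightstand $99.07: furniture, buyer-exempt → 0% → $0.00
Dresser $628.48: furniture, buyer-exempt → 0% → $0.00
Hard cider (6-pack) $12.24: beer, wine and spirits → 11.25% → $1.38
Subtotal = $960.83; tax = $16.04; total due = $976.87

$976.87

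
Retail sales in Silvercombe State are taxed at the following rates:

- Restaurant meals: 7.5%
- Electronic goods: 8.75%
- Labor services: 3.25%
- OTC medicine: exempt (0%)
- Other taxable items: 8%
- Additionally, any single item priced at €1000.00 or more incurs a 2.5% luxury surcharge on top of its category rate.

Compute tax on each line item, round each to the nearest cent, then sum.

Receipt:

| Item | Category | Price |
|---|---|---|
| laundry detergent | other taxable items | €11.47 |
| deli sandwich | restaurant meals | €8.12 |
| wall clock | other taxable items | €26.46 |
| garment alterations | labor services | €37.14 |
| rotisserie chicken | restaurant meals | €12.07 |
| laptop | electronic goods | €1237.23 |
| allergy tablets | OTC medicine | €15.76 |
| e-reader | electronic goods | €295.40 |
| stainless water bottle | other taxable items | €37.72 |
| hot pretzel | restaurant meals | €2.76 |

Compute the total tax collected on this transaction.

€174.04

Laundry detergent €11.47: other taxable items → 8% → €0.92
Deli sandwich €8.12: restaurant meals → 7.5% → €0.61
Wall clock €26.46: other taxable items → 8% → €2.12
Garment alterations €37.14: labor services → 3.25% → €1.21
Rotisserie chicken €12.07: restaurant meals → 7.5% → €0.91
Laptop €1237.23: electronic goods → 8.75% + 2.5% surcharge = 11.25% → €139.19
Allergy tablets €15.76: OTC medicine → 0% → €0.00
E-reader €295.40: electronic goods → 8.75% → €25.85
Stainless water bottle €37.72: other taxable items → 8% → €3.02
Hot pretzel €2.76: restaurant meals → 7.5% → €0.21
Total tax = €0.92 + €0.61 + €2.12 + €1.21 + €0.91 + €139.19 + €25.85 + €3.02 + €0.21 = €174.04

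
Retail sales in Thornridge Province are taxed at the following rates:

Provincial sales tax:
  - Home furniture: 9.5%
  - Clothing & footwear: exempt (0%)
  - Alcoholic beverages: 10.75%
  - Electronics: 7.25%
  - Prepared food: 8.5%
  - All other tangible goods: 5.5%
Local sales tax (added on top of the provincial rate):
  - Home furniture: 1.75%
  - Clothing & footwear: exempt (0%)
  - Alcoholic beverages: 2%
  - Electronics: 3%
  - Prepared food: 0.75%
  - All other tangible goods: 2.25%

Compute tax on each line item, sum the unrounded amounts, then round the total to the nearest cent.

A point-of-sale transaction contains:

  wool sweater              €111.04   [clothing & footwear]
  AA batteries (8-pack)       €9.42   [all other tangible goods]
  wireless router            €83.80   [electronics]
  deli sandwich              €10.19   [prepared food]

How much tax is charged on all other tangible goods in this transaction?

€0.73

AA batteries (8-pack) €9.42: all other tangible goods → 5.5% + 2.25% local = 7.75% → €0.73005
Tax on all other tangible goods: unrounded sum = €0.73005 → €0.73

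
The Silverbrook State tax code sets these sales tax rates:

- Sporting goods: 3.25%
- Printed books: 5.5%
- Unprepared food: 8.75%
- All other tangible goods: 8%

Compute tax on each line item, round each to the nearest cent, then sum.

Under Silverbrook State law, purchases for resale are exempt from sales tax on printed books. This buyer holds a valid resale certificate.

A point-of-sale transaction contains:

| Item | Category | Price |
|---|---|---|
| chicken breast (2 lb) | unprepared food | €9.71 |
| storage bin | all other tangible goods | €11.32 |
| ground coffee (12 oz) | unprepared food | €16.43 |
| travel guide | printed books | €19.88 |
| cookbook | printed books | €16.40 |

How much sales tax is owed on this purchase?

€3.20

Chicken breast (2 lb) €9.71: unprepared food → 8.75% → €0.85
Storage bin €11.32: all other tangible goods → 8% → €0.91
Ground coffee (12 oz) €16.43: unprepared food → 8.75% → €1.44
Travel guide €19.88: printed books, buyer-exempt → 0% → €0.00
Cookbook €16.40: printed books, buyer-exempt → 0% → €0.00
Total tax = €0.85 + €0.91 + €1.44 = €3.20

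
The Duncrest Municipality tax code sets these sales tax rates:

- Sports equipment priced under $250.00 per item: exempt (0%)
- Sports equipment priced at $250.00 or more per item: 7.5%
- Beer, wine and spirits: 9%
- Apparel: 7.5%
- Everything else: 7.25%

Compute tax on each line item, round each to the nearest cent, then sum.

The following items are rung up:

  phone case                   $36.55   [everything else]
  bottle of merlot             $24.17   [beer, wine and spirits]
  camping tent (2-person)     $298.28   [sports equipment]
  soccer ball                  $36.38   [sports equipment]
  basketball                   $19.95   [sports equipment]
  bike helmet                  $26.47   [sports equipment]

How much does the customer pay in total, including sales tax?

Phone case $36.55: everything else → 7.25% → $2.65
Bottle of merlot $24.17: beer, wine and spirits → 9% → $2.18
Camping tent (2-person) $298.28: sports equipment, $250.00 or more → 7.5% → $22.37
Soccer ball $36.38: sports equipment, under $250.00 → 0% → $0.00
Basketball $19.95: sports equipment, under $250.00 → 0% → $0.00
Bike helmet $26.47: sports equipment, under $250.00 → 0% → $0.00
Subtotal = $441.80; tax = $27.20; total due = $469.00

$469.00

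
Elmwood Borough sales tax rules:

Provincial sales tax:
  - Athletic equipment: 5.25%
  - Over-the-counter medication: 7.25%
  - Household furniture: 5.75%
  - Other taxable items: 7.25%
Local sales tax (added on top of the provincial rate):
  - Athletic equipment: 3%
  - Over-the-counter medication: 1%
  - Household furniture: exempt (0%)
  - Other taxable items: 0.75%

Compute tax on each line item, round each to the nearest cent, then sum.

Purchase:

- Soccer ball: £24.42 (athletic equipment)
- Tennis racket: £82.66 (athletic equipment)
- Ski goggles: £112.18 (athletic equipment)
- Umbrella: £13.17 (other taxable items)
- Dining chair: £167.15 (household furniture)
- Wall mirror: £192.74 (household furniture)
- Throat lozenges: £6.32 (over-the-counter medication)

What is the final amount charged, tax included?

£638.98

Soccer ball £24.42: athletic equipment → 5.25% + 3% local = 8.25% → £2.01
Tennis racket £82.66: athletic equipment → 5.25% + 3% local = 8.25% → £6.82
Ski goggles £112.18: athletic equipment → 5.25% + 3% local = 8.25% → £9.25
Umbrella £13.17: other taxable items → 7.25% + 0.75% local = 8% → £1.05
Dining chair £167.15: household furniture → 5.75% + 0% local = 5.75% → £9.61
Wall mirror £192.74: household furniture → 5.75% + 0% local = 5.75% → £11.08
Throat lozenges £6.32: over-the-counter medication → 7.25% + 1% local = 8.25% → £0.52
Subtotal = £598.64; tax = £40.34; total due = £638.98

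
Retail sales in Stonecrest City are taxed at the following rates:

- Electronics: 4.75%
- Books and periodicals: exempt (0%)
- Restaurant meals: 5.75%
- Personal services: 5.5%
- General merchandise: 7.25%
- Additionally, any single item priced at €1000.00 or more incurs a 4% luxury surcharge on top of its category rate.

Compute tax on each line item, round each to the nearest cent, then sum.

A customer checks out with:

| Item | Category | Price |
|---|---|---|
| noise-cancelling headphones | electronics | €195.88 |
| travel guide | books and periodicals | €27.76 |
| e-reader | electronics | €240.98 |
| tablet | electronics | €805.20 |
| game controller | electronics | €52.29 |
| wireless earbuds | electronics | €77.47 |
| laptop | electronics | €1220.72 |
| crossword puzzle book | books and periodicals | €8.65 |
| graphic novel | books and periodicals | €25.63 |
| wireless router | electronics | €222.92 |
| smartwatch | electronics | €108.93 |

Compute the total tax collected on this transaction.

€187.73

Noise-cancelling headphones €195.88: electronics → 4.75% → €9.30
Travel guide €27.76: books and periodicals → 0% → €0.00
E-reader €240.98: electronics → 4.75% → €11.45
Tablet €805.20: electronics → 4.75% → €38.25
Game controller €52.29: electronics → 4.75% → €2.48
Wireless earbuds €77.47: electronics → 4.75% → €3.68
Laptop €1220.72: electronics → 4.75% + 4% surcharge = 8.75% → €106.81
Crossword puzzle book €8.65: books and periodicals → 0% → €0.00
Graphic novel €25.63: books and periodicals → 0% → €0.00
Wireless router €222.92: electronics → 4.75% → €10.59
Smartwatch €108.93: electronics → 4.75% → €5.17
Total tax = €9.30 + €11.45 + €38.25 + €2.48 + €3.68 + €106.81 + €10.59 + €5.17 = €187.73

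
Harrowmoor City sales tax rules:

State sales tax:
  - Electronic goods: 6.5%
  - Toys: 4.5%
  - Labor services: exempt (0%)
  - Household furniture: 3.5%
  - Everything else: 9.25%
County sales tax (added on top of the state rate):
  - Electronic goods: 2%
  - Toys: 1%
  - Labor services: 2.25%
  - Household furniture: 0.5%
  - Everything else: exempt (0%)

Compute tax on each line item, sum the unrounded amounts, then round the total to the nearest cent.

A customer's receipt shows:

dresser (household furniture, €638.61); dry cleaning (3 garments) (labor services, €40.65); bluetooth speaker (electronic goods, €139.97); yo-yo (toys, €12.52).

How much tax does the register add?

€39.05

Dresser €638.61: household furniture → 3.5% + 0.5% county = 4% → €25.5444
Dry cleaning (3 garments) €40.65: labor services → 0% + 2.25% county = 2.25% → €0.914625
Bluetooth speaker €139.97: electronic goods → 6.5% + 2% county = 8.5% → €11.89745
Yo-yo €12.52: toys → 4.5% + 1% county = 5.5% → €0.6886
Unrounded tax sum = €39.045075 → €39.05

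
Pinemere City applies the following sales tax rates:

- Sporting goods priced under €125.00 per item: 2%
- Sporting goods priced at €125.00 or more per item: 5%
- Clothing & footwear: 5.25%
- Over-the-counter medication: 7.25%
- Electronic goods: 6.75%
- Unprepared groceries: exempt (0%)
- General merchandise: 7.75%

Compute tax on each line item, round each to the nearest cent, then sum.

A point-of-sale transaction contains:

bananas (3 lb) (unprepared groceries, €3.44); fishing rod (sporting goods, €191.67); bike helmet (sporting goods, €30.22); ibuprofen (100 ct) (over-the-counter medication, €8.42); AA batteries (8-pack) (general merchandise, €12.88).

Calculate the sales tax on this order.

Bananas (3 lb) €3.44: unprepared groceries → 0% → €0.00
Fishing rod €191.67: sporting goods, €125.00 or more → 5% → €9.58
Bike helmet €30.22: sporting goods, under €125.00 → 2% → €0.60
Ibuprofen (100 ct) €8.42: over-the-counter medication → 7.25% → €0.61
AA batteries (8-pack) €12.88: general merchandise → 7.75% → €1.00
Total tax = €9.58 + €0.60 + €0.61 + €1.00 = €11.79

€11.79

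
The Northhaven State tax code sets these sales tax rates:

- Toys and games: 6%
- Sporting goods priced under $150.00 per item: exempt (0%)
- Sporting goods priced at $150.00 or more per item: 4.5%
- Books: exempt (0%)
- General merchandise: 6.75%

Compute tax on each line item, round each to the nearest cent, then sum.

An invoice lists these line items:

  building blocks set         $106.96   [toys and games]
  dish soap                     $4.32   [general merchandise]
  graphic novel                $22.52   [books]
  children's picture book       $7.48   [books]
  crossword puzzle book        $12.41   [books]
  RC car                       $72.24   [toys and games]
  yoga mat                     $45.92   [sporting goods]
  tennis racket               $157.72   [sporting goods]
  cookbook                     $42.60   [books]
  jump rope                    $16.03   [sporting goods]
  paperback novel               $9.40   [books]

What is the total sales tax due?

$18.14

Building blocks set $106.96: toys and games → 6% → $6.42
Dish soap $4.32: general merchandise → 6.75% → $0.29
Graphic novel $22.52: books → 0% → $0.00
Children's picture book $7.48: books → 0% → $0.00
Crossword puzzle book $12.41: books → 0% → $0.00
RC car $72.24: toys and games → 6% → $4.33
Yoga mat $45.92: sporting goods, under $150.00 → 0% → $0.00
Tennis racket $157.72: sporting goods, $150.00 or more → 4.5% → $7.10
Cookbook $42.60: books → 0% → $0.00
Jump rope $16.03: sporting goods, under $150.00 → 0% → $0.00
Paperback novel $9.40: books → 0% → $0.00
Total tax = $6.42 + $0.29 + $4.33 + $7.10 = $18.14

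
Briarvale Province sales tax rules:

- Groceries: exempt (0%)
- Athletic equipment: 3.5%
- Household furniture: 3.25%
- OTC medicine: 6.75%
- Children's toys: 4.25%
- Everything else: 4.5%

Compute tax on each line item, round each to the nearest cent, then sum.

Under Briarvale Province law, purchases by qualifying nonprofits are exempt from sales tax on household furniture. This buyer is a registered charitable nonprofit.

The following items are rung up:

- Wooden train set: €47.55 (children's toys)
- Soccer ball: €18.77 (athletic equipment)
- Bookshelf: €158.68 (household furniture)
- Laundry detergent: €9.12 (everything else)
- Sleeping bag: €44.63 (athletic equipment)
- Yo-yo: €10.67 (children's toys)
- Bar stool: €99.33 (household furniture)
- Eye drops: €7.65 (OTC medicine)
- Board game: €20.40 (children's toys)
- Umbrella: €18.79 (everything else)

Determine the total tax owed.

€7.34

Wooden train set €47.55: children's toys → 4.25% → €2.02
Soccer ball €18.77: athletic equipment → 3.5% → €0.66
Bookshelf €158.68: household furniture, buyer-exempt → 0% → €0.00
Laundry detergent €9.12: everything else → 4.5% → €0.41
Sleeping bag €44.63: athletic equipment → 3.5% → €1.56
Yo-yo €10.67: children's toys → 4.25% → €0.45
Bar stool €99.33: household furniture, buyer-exempt → 0% → €0.00
Eye drops €7.65: OTC medicine → 6.75% → €0.52
Board game €20.40: children's toys → 4.25% → €0.87
Umbrella €18.79: everything else → 4.5% → €0.85
Total tax = €2.02 + €0.66 + €0.41 + €1.56 + €0.45 + €0.52 + €0.87 + €0.85 = €7.34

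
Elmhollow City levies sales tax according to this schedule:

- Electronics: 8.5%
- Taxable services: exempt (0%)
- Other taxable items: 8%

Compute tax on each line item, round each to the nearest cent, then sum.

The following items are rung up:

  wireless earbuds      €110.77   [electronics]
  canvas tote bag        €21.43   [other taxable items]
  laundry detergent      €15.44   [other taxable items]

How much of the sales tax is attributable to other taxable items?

€2.95

Canvas tote bag €21.43: other taxable items → 8% → €1.71
Laundry detergent €15.44: other taxable items → 8% → €1.24
Tax on other taxable items = €1.71 + €1.24 = €2.95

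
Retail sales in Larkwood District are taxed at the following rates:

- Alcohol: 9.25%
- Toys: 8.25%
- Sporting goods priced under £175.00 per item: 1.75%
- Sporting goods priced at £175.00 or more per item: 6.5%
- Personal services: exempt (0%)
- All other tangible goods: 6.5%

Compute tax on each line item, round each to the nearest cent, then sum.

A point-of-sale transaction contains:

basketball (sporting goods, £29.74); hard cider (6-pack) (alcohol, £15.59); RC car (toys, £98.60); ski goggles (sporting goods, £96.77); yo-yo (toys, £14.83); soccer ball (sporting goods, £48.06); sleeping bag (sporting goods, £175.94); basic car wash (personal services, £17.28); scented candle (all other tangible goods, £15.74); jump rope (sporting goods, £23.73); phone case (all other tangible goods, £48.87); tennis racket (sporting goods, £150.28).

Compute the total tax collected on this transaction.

£32.53

Basketball £29.74: sporting goods, under £175.00 → 1.75% → £0.52
Hard cider (6-pack) £15.59: alcohol → 9.25% → £1.44
RC car £98.60: toys → 8.25% → £8.13
Ski goggles £96.77: sporting goods, under £175.00 → 1.75% → £1.69
Yo-yo £14.83: toys → 8.25% → £1.22
Soccer ball £48.06: sporting goods, under £175.00 → 1.75% → £0.84
Sleeping bag £175.94: sporting goods, £175.00 or more → 6.5% → £11.44
Basic car wash £17.28: personal services → 0% → £0.00
Scented candle £15.74: all other tangible goods → 6.5% → £1.02
Jump rope £23.73: sporting goods, under £175.00 → 1.75% → £0.42
Phone case £48.87: all other tangible goods → 6.5% → £3.18
Tennis racket £150.28: sporting goods, under £175.00 → 1.75% → £2.63
Total tax = £0.52 + £1.44 + £8.13 + £1.69 + £1.22 + £0.84 + £11.44 + £1.02 + £0.42 + £3.18 + £2.63 = £32.53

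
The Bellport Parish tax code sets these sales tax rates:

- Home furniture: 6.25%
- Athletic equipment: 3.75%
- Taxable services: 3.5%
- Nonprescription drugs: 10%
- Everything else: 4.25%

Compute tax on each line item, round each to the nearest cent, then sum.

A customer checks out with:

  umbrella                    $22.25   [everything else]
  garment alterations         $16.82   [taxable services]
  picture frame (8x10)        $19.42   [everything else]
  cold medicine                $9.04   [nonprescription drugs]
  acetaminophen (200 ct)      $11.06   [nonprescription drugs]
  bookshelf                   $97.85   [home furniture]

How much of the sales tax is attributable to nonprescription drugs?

Cold medicine $9.04: nonprescription drugs → 10% → $0.90
Acetaminophen (200 ct) $11.06: nonprescription drugs → 10% → $1.11
Tax on nonprescription drugs = $0.90 + $1.11 = $2.01

$2.01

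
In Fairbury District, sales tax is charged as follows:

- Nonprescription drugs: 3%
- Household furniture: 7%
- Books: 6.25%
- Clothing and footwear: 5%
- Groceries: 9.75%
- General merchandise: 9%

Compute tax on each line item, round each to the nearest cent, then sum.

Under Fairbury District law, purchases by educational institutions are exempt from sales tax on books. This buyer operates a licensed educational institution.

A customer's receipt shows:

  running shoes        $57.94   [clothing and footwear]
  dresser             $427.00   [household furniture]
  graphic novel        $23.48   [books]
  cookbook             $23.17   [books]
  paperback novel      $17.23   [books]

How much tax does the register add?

$32.79

Running shoes $57.94: clothing and footwear → 5% → $2.90
Dresser $427.00: household furniture → 7% → $29.89
Graphic novel $23.48: books, buyer-exempt → 0% → $0.00
Cookbook $23.17: books, buyer-exempt → 0% → $0.00
Paperback novel $17.23: books, buyer-exempt → 0% → $0.00
Total tax = $2.90 + $29.89 = $32.79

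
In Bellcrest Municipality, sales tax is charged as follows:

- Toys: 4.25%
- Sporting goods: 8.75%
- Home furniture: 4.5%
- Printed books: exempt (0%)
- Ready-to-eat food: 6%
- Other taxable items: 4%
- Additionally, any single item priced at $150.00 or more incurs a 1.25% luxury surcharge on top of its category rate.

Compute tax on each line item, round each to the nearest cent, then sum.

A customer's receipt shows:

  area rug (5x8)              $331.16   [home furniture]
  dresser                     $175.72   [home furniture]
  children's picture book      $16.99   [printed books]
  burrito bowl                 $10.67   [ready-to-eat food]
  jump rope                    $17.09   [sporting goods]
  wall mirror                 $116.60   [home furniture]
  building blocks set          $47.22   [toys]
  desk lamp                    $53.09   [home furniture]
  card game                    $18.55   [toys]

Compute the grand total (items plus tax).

$828.81

Area rug (5x8) $331.16: home furniture → 4.5% + 1.25% surcharge = 5.75% → $19.04
Dresser $175.72: home furniture → 4.5% + 1.25% surcharge = 5.75% → $10.10
Children's picture book $16.99: printed books → 0% → $0.00
Burrito bowl $10.67: ready-to-eat food → 6% → $0.64
Jump rope $17.09: sporting goods → 8.75% → $1.50
Wall mirror $116.60: home furniture → 4.5% → $5.25
Building blocks set $47.22: toys → 4.25% → $2.01
Desk lamp $53.09: home furniture → 4.5% → $2.39
Card game $18.55: toys → 4.25% → $0.79
Subtotal = $787.09; tax = $41.72; total due = $828.81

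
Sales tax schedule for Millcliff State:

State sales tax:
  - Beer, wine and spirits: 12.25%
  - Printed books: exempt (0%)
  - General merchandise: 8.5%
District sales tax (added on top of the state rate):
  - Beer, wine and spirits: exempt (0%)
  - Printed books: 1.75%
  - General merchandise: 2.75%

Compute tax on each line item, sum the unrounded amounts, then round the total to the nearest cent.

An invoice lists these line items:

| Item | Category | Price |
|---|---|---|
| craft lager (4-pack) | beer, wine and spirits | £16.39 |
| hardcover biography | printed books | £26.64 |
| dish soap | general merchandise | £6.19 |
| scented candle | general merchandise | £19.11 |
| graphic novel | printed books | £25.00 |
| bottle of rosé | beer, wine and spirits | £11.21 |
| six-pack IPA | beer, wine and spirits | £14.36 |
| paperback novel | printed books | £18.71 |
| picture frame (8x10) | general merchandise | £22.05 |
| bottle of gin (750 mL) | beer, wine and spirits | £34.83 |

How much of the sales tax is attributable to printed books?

£1.23

Hardcover biography £26.64: printed books → 0% + 1.75% district = 1.75% → £0.4662
Graphic novel £25.00: printed books → 0% + 1.75% district = 1.75% → £0.4375
Paperback novel £18.71: printed books → 0% + 1.75% district = 1.75% → £0.327425
Tax on printed books: unrounded sum = £1.231125 → £1.23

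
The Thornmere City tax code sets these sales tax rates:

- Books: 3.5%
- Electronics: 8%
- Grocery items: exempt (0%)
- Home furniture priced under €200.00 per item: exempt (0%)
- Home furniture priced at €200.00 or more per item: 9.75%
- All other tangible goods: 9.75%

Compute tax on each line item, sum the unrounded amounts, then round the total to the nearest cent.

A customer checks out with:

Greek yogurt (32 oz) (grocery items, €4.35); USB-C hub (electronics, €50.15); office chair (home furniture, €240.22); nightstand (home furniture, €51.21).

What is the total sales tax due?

Greek yogurt (32 oz) €4.35: grocery items → 0% → €0.00
USB-C hub €50.15: electronics → 8% → €4.012
Office chair €240.22: home furniture, €200.00 or more → 9.75% → €23.42145
Nightstand €51.21: home furniture, under €200.00 → 0% → €0.00
Unrounded tax sum = €27.43345 → €27.43

€27.43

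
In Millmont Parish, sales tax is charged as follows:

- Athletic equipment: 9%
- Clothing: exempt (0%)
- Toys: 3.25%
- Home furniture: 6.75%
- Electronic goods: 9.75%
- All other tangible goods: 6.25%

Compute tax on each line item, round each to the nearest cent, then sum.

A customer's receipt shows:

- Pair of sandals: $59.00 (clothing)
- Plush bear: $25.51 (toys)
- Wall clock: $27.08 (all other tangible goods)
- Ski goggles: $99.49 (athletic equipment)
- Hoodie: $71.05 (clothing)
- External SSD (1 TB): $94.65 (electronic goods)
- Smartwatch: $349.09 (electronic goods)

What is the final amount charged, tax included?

Pair of sandals $59.00: clothing → 0% → $0.00
Plush bear $25.51: toys → 3.25% → $0.83
Wall clock $27.08: all other tangible goods → 6.25% → $1.69
Ski goggles $99.49: athletic equipment → 9% → $8.95
Hoodie $71.05: clothing → 0% → $0.00
External SSD (1 TB) $94.65: electronic goods → 9.75% → $9.23
Smartwatch $349.09: electronic goods → 9.75% → $34.04
Subtotal = $725.87; tax = $54.74; total due = $780.61

$780.61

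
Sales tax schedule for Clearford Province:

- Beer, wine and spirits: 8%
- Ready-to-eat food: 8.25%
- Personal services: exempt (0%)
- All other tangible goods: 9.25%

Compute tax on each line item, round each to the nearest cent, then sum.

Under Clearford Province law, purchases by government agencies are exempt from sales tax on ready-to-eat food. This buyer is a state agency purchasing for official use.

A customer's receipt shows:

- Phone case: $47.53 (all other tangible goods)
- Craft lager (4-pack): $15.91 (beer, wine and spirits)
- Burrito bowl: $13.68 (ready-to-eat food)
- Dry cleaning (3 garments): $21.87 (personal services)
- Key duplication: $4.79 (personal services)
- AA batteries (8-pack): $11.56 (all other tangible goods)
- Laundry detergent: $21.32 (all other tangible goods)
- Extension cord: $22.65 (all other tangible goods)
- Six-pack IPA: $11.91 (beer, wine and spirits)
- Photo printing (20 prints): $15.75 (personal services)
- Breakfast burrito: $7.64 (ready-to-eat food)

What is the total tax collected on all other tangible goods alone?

$9.54

Phone case $47.53: all other tangible goods → 9.25% → $4.40
AA batteries (8-pack) $11.56: all other tangible goods → 9.25% → $1.07
Laundry detergent $21.32: all other tangible goods → 9.25% → $1.97
Extension cord $22.65: all other tangible goods → 9.25% → $2.10
Tax on all other tangible goods = $4.40 + $1.07 + $1.97 + $2.10 = $9.54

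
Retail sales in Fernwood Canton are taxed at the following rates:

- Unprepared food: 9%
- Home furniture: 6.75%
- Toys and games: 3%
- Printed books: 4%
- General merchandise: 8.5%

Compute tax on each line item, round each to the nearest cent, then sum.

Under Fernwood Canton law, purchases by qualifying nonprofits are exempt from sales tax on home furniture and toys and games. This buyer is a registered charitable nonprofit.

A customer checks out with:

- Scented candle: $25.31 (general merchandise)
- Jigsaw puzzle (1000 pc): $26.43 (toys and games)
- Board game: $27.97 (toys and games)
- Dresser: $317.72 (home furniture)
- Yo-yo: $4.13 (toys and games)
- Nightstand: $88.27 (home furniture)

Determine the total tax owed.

Scented candle $25.31: general merchandise → 8.5% → $2.15
Jigsaw puzzle (1000 pc) $26.43: toys and games, buyer-exempt → 0% → $0.00
Board game $27.97: toys and games, buyer-exempt → 0% → $0.00
Dresser $317.72: home furniture, buyer-exempt → 0% → $0.00
Yo-yo $4.13: toys and games, buyer-exempt → 0% → $0.00
Nightstand $88.27: home furniture, buyer-exempt → 0% → $0.00
Total tax = $2.15

$2.15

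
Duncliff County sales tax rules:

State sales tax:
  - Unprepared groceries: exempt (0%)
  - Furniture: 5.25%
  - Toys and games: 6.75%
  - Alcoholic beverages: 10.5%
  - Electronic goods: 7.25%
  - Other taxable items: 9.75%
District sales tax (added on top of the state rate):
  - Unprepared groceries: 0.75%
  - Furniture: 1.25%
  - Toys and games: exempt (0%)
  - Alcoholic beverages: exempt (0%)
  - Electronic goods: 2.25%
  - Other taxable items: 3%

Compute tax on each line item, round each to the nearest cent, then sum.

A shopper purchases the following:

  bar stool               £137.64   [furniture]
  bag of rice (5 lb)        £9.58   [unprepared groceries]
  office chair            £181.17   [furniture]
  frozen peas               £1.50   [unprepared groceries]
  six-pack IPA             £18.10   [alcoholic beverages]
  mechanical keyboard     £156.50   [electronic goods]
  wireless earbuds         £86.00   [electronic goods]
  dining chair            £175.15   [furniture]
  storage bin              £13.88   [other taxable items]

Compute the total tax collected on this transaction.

Bar stool £137.64: furniture → 5.25% + 1.25% district = 6.5% → £8.95
Bag of rice (5 lb) £9.58: unprepared groceries → 0% + 0.75% district = 0.75% → £0.07
Office chair £181.17: furniture → 5.25% + 1.25% district = 6.5% → £11.78
Frozen peas £1.50: unprepared groceries → 0% + 0.75% district = 0.75% → £0.01
Six-pack IPA £18.10: alcoholic beverages → 10.5% + 0% district = 10.5% → £1.90
Mechanical keyboard £156.50: electronic goods → 7.25% + 2.25% district = 9.5% → £14.87
Wireless earbuds £86.00: electronic goods → 7.25% + 2.25% district = 9.5% → £8.17
Dining chair £175.15: furniture → 5.25% + 1.25% district = 6.5% → £11.38
Storage bin £13.88: other taxable items → 9.75% + 3% district = 12.75% → £1.77
Total tax = £8.95 + £0.07 + £11.78 + £0.01 + £1.90 + £14.87 + £8.17 + £11.38 + £1.77 = £58.90

£58.90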